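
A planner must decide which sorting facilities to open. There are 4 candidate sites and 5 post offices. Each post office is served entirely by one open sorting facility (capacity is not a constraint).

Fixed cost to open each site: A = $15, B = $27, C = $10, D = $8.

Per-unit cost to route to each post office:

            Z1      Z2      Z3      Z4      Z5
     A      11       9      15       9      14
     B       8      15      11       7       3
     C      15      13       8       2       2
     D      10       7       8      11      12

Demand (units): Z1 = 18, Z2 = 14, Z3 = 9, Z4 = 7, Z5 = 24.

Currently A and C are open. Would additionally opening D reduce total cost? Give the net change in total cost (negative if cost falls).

Yes — net change −38 (cost falls by 38).

Current service cost with {A, C}: 458.
Adding D: each post office re-picks its cheapest; new service cost 412, saving 46.
Extra fixed cost: 8. Net change = 8 − 46 = -38.
(Totals: 483 → 445.)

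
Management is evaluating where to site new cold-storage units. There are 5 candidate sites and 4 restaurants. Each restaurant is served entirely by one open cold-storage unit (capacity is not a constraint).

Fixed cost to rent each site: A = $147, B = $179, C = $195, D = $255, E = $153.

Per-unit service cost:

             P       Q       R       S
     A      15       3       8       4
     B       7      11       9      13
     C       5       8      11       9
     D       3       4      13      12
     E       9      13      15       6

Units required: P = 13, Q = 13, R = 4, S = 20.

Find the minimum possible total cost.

Minimum total cost: 493

For any fixed open set, each restaurant goes to its cheapest open site; total = fixed + service.
{A}: P→A 15·13=195, Q→A 3·13=39, R→A 8·4=32, S→A 4·20=80. Service 346; fixed 147; total 493.
{A, C}: P→C 5·13=65, Q→A 3·13=39, R→A 8·4=32, S→A 4·20=80. Service 216; fixed 342; total 558.
{A, B}: service 242 + fixed 326 = 568
{A, B, C, D, E}: P→D 3·13=39, Q→A 3·13=39, R→A 8·4=32, S→A 4·20=80. Service 190; fixed 929; total 1119.
No other subset beats 493.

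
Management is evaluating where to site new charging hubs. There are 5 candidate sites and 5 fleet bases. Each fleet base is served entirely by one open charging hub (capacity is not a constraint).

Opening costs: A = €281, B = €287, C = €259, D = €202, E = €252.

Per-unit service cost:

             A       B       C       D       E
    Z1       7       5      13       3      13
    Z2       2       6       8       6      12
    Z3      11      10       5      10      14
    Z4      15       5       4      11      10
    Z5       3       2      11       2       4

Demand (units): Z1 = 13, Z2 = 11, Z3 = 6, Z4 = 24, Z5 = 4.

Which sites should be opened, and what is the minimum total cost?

For any fixed open set, each fleet base goes to its cheapest open site; total = fixed + service.
{B}: Z1→B 5·13=65, Z2→B 6·11=66, Z3→B 10·6=60, Z4→B 5·24=120, Z5→B 2·4=8. Service 319; fixed 287; total 606.
{D}: service 437 + fixed 202 = 639
{C}: service 427 + fixed 259 = 686
{A, B, C, D, E}: Z1→D 3·13=39, Z2→A 2·11=22, Z3→C 5·6=30, Z4→C 4·24=96, Z5→B 2·4=8. Service 195; fixed 1281; total 1476.
No other subset beats 606.

Open B only; minimum total cost 606.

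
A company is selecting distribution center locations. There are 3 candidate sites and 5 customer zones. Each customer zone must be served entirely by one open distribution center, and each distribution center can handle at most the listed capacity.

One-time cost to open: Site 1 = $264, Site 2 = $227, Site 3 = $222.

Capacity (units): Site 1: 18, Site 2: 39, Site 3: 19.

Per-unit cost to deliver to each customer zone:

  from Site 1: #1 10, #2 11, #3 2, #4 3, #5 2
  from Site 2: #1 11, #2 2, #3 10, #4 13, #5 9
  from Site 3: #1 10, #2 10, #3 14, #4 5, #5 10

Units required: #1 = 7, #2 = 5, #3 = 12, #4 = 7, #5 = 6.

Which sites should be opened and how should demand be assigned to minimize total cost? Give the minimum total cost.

Minimum total cost: 579

Open {Site 2}: #1→Site 2 11·7=77, #2→Site 2 2·5=10, #3→Site 2 10·12=120, #4→Site 2 13·7=91, #5→Site 2 9·6=54.
Loads: Site 2 carries 37/39. Service 352; fixed 227; total 579.
Next best feasible plan costs 677.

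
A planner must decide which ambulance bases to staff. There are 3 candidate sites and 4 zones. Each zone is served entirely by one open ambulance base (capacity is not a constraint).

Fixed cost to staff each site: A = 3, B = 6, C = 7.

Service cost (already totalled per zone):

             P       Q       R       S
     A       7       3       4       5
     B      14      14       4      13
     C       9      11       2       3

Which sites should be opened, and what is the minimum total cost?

Open A only; minimum total cost 22.

For any fixed open set, each zone goes to its cheapest open site; total = fixed + service.
{A}: P→A 7, Q→A 3, R→A 4, S→A 5. Service 19; fixed 3; total 22.
{A, C}: service 15 + fixed 10 = 25
{A, B}: P→A 7, Q→A 3, R→A 4, S→A 5. Service 19; fixed 9; total 28.
{A, B, C}: service 15 + fixed 16 = 31
No other subset beats 22.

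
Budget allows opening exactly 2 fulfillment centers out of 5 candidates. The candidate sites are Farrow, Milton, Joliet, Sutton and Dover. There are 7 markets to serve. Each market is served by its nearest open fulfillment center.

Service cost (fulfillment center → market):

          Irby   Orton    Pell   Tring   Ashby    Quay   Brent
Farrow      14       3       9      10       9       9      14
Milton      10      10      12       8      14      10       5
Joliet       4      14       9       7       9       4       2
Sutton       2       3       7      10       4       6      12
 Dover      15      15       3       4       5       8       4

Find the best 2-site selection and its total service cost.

Choose Sutton and Dover; total service cost 26.

With exactly 2 open, each market uses its cheapest among the chosen.
{Sutton, Dover}: Irby→Sutton 2, Orton→Sutton 3, Pell→Dover 3, Tring→Dover 4, Ashby→Sutton 4, Quay→Sutton 6, Brent→Dover 4. Service cost 26.
{Joliet, Sutton}: service cost 29
{Milton, Sutton}: service cost 35
Among all 10 size-2 choices, {Sutton, Dover} is lowest.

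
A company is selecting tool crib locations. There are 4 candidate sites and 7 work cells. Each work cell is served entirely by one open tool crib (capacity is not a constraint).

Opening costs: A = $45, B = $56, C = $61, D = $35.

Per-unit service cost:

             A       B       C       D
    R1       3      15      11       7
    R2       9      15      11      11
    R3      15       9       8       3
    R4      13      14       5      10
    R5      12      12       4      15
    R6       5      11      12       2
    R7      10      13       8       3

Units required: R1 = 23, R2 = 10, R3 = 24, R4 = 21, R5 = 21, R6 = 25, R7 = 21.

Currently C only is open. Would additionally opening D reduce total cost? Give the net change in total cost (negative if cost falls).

Current service cost with {C}: 1212.
Adding D: each work cell re-picks its cheapest; new service cost 645, saving 567.
Extra fixed cost: 35. Net change = 35 − 567 = -532.
(Totals: 1273 → 741.)

Yes — net change −532 (cost falls by 532).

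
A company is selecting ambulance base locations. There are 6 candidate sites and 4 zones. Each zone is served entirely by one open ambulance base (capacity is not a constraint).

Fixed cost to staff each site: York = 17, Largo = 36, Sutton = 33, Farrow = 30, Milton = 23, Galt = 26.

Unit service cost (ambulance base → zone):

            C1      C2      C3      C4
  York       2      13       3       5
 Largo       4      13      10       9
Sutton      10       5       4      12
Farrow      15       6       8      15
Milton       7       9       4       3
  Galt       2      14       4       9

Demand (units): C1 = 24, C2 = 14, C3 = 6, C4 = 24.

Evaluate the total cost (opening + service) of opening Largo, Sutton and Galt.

Each zone is assigned to its cheapest site among the open ones.
{Largo, Sutton, Galt}: C1→Galt 2·24=48, C2→Sutton 5·14=70, C3→Sutton 4·6=24, C4→Largo 9·24=216. Service 358; fixed 95; total 453.

Total cost: 453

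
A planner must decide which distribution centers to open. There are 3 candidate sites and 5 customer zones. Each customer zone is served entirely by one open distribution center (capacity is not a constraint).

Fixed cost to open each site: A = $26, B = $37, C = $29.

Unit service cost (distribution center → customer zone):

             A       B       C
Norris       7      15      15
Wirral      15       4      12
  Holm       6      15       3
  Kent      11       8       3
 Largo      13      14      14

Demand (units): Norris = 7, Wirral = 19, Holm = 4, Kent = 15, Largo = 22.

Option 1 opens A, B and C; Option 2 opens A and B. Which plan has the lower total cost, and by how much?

Option 1: {A, B, C}: Norris→A 7·7=49, Wirral→B 4·19=76, Holm→C 3·4=12, Kent→C 3·15=45, Largo→A 13·22=286. Service 468; fixed 92; total 560.
Option 2: {A, B}: Norris→A 7·7=49, Wirral→B 4·19=76, Holm→A 6·4=24, Kent→B 8·15=120, Largo→A 13·22=286. Service 555; fixed 63; total 618.
Difference: |560 − 618| = 58.

Option 1 is cheaper by 58.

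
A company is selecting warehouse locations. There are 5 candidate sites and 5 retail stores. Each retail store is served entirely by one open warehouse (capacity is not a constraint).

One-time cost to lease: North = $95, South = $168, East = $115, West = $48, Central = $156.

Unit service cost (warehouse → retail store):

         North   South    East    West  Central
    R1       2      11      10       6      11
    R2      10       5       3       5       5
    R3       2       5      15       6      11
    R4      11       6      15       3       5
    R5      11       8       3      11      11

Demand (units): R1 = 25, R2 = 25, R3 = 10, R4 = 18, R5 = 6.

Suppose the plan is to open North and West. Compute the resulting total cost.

Each retail store is assigned to its cheapest site among the open ones.
{North, West}: R1→North 2·25=50, R2→West 5·25=125, R3→North 2·10=20, R4→West 3·18=54, R5→North 11·6=66. Service 315; fixed 143; total 458.

Total cost: 458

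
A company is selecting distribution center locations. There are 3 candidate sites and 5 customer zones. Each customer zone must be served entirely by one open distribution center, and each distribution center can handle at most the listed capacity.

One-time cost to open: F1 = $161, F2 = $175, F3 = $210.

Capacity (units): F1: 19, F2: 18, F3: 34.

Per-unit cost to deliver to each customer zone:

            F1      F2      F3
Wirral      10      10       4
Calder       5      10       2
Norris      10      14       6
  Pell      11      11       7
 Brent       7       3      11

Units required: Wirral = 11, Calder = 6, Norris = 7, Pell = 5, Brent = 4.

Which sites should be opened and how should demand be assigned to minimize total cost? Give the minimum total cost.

Minimum total cost: 387

Open {F3}: Wirral→F3 4·11=44, Calder→F3 2·6=12, Norris→F3 6·7=42, Pell→F3 7·5=35, Brent→F3 11·4=44.
Loads: F3 carries 33/34. Service 177; fixed 210; total 387.
Next best feasible plan costs 530.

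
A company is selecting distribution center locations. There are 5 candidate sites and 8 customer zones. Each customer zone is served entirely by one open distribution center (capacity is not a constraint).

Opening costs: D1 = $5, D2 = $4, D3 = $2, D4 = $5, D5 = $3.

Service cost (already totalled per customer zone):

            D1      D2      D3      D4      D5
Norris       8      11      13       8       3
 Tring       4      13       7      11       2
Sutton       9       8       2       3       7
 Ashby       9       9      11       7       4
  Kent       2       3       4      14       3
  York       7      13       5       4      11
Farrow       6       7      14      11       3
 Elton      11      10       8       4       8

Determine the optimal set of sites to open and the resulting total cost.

For any fixed open set, each customer zone goes to its cheapest open site; total = fixed + service.
{D4, D5}: Norris→D5 3, Tring→D5 2, Sutton→D4 3, Ashby→D5 4, Kent→D5 3, York→D4 4, Farrow→D5 3, Elton→D4 4. Service 26; fixed 8; total 34.
{D3, D4, D5}: service 25 + fixed 10 = 35
{D3, D5}: service 30 + fixed 5 = 35
{D1, D2, D3, D4, D5}: service 24 + fixed 19 = 43
No other subset beats 34.

Open D4 and D5; minimum total cost 34.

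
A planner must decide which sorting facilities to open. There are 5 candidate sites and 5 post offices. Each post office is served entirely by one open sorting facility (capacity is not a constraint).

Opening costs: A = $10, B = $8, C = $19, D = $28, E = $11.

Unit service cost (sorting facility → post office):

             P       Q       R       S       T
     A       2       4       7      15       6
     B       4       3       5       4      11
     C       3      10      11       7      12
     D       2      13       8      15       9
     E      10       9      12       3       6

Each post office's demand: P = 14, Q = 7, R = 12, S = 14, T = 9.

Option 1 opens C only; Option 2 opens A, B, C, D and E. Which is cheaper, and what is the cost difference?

Option 1: {C}: P→C 3·14=42, Q→C 10·7=70, R→C 11·12=132, S→C 7·14=98, T→C 12·9=108. Service 450; fixed 19; total 469.
Option 2: {A, B, C, D, E}: P→A 2·14=28, Q→B 3·7=21, R→B 5·12=60, S→E 3·14=42, T→A 6·9=54. Service 205; fixed 76; total 281.
Difference: |469 − 281| = 188.

Option 2 is cheaper by 188.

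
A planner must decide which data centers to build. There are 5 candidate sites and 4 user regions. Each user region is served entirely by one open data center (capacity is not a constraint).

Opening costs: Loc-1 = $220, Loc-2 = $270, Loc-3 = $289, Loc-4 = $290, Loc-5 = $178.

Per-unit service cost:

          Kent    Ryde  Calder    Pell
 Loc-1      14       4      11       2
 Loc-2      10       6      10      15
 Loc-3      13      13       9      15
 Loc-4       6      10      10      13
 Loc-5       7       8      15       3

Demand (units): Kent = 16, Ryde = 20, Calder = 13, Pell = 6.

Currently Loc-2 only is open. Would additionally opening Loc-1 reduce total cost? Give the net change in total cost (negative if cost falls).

Current service cost with {Loc-2}: 500.
Adding Loc-1: each user region re-picks its cheapest; new service cost 382, saving 118.
Extra fixed cost: 220. Net change = 220 − 118 = 102.
(Totals: 770 → 872.)

No — net change +102 (cost rises by 102).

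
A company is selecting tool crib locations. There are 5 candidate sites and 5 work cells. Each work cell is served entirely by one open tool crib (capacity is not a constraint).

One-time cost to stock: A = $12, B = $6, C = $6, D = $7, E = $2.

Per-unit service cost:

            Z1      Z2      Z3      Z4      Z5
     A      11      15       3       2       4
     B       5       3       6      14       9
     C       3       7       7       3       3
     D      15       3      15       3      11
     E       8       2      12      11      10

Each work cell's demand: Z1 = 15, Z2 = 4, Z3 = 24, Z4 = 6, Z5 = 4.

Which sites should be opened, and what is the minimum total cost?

Open A, C and E; minimum total cost 169.

For any fixed open set, each work cell goes to its cheapest open site; total = fixed + service.
{A, C, E}: Z1→C 3·15=45, Z2→E 2·4=8, Z3→A 3·24=72, Z4→A 2·6=12, Z5→C 3·4=12. Service 149; fixed 20; total 169.
{A, B, C, E}: service 149 + fixed 26 = 175
{A, C, D, E}: service 149 + fixed 27 = 176
{A, B, C, D, E}: service 149 + fixed 33 = 182
No other subset beats 169.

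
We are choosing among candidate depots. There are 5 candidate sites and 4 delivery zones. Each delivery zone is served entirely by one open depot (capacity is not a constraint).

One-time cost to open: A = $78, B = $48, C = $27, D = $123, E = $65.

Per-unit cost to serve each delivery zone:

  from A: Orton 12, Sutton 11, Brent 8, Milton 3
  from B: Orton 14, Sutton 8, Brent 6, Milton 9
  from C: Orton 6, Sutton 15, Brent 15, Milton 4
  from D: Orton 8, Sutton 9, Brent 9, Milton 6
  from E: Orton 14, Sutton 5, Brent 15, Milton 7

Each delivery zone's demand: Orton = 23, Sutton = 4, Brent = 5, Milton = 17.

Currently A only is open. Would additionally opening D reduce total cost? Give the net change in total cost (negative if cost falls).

Current service cost with {A}: 411.
Adding D: each delivery zone re-picks its cheapest; new service cost 311, saving 100.
Extra fixed cost: 123. Net change = 123 − 100 = 23.
(Totals: 489 → 512.)

No — net change +23 (cost rises by 23).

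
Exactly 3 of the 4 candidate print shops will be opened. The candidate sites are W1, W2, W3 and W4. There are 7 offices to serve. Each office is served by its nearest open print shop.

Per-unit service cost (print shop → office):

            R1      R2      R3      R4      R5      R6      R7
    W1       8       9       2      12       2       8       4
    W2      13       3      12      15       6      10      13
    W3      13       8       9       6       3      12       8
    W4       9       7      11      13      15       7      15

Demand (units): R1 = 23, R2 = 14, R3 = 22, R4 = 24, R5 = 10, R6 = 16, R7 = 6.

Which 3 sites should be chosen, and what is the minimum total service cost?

Choose W1, W2 and W3; total service cost 586.

With exactly 3 open, each office uses its cheapest among the chosen.
{W1, W2, W3}: R1→W1 8·23=184, R2→W2 3·14=42, R3→W1 2·22=44, R4→W3 6·24=144, R5→W1 2·10=20, R6→W1 8·16=128, R7→W1 4·6=24. Service cost 586.
{W1, W3, W4}: service cost 626
{W1, W2, W4}: service cost 714
Among all 4 size-3 choices, {W1, W2, W3} is lowest.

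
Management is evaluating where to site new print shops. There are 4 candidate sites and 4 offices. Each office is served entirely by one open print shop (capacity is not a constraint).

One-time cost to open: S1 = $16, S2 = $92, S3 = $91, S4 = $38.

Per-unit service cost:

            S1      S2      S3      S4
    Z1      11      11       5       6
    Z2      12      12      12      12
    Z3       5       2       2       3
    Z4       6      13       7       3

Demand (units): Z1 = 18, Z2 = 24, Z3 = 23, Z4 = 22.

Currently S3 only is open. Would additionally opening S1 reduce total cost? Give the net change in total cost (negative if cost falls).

Yes — net change −6 (cost falls by 6).

Current service cost with {S3}: 578.
Adding S1: each office re-picks its cheapest; new service cost 556, saving 22.
Extra fixed cost: 16. Net change = 16 − 22 = -6.
(Totals: 669 → 663.)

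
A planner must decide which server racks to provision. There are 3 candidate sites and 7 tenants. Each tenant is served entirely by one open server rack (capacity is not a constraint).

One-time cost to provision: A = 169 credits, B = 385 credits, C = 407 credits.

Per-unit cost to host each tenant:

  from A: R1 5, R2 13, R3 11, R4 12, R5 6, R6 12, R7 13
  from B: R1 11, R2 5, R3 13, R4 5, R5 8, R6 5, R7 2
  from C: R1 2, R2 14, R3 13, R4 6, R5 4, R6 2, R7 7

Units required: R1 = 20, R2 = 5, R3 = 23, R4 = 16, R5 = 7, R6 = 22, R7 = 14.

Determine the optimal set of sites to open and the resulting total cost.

For any fixed open set, each tenant goes to its cheapest open site; total = fixed + service.
{C}: R1→C 2·20=40, R2→C 14·5=70, R3→C 13·23=299, R4→C 6·16=96, R5→C 4·7=28, R6→C 2·22=44, R7→C 7·14=98. Service 675; fixed 407; total 1082.
{A, B}: service 638 + fixed 554 = 1192
{A, C}: R1→C 2·20=40, R2→A 13·5=65, R3→A 11·23=253, R4→C 6·16=96, R5→C 4·7=28, R6→C 2·22=44, R7→C 7·14=98. Service 624; fixed 576; total 1200.
{A, B, C}: service 498 + fixed 961 = 1459
No other subset beats 1082.

Open C only; minimum total cost 1082.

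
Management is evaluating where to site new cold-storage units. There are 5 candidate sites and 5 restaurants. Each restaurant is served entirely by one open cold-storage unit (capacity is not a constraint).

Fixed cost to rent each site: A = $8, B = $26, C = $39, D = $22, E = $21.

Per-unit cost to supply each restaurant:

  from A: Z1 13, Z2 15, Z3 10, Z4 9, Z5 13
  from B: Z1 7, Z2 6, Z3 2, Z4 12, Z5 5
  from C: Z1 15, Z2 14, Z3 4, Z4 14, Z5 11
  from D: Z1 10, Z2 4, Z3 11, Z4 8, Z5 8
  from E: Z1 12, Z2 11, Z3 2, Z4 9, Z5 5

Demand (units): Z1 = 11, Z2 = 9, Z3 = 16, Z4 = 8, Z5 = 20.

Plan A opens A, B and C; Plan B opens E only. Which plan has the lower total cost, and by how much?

Plan A is cheaper by 48.

Plan A: {A, B, C}: Z1→B 7·11=77, Z2→B 6·9=54, Z3→B 2·16=32, Z4→A 9·8=72, Z5→B 5·20=100. Service 335; fixed 73; total 408.
Plan B: {E}: Z1→E 12·11=132, Z2→E 11·9=99, Z3→E 2·16=32, Z4→E 9·8=72, Z5→E 5·20=100. Service 435; fixed 21; total 456.
Difference: |408 − 456| = 48.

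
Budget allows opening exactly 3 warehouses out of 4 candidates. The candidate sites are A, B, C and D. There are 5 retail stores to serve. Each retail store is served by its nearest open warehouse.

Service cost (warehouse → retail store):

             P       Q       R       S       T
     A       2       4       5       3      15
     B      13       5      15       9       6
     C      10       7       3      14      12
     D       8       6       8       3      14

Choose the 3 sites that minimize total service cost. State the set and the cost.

With exactly 3 open, each retail store uses its cheapest among the chosen.
{A, B, C}: P→A 2, Q→A 4, R→C 3, S→A 3, T→B 6. Service cost 18.
{A, B, D}: service cost 20
{A, C, D}: service cost 24
Among all 4 size-3 choices, {A, B, C} is lowest.

Choose A, B and C; total service cost 18.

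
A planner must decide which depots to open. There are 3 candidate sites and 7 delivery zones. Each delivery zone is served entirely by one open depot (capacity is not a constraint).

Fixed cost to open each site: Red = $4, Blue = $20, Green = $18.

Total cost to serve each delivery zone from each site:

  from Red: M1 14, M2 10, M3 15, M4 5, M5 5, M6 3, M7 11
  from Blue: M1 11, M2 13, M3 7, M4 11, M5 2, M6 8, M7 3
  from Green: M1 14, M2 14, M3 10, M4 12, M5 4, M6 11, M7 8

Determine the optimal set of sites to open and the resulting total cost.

For any fixed open set, each delivery zone goes to its cheapest open site; total = fixed + service.
{Red, Blue}: M1→Blue 11, M2→Red 10, M3→Blue 7, M4→Red 5, M5→Blue 2, M6→Red 3, M7→Blue 3. Service 41; fixed 24; total 65.
{Red}: service 63 + fixed 4 = 67
{Blue}: M1→Blue 11, M2→Blue 13, M3→Blue 7, M4→Blue 11, M5→Blue 2, M6→Blue 8, M7→Blue 3. Service 55; fixed 20; total 75.
{Red, Blue, Green}: service 41 + fixed 42 = 83
(All 7 nonempty subsets were checked; Red and Blue is lowest.)

Open Red and Blue; minimum total cost 65.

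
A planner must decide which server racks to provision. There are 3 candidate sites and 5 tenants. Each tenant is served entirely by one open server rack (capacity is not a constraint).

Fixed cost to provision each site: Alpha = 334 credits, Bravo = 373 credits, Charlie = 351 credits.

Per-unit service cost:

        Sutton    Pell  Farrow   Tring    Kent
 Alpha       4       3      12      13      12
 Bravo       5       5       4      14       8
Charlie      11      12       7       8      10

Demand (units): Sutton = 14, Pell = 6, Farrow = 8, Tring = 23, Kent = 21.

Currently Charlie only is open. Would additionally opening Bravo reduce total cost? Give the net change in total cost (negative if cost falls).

Current service cost with {Charlie}: 676.
Adding Bravo: each tenant re-picks its cheapest; new service cost 484, saving 192.
Extra fixed cost: 373. Net change = 373 − 192 = 181.
(Totals: 1027 → 1208.)

No — net change +181 (cost rises by 181).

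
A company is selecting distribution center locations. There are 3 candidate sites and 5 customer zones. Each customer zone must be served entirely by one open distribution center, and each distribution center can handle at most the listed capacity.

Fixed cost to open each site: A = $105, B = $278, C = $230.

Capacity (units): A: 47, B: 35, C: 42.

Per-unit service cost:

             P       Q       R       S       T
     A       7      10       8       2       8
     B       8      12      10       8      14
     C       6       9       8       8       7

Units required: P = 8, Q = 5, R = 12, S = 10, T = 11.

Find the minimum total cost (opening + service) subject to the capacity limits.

Minimum total cost: 415

Open {A}: P→A 7·8=56, Q→A 10·5=50, R→A 8·12=96, S→A 2·10=20, T→A 8·11=88.
Loads: A carries 46/47. Service 310; fixed 105; total 415.
Next best feasible plan costs 621.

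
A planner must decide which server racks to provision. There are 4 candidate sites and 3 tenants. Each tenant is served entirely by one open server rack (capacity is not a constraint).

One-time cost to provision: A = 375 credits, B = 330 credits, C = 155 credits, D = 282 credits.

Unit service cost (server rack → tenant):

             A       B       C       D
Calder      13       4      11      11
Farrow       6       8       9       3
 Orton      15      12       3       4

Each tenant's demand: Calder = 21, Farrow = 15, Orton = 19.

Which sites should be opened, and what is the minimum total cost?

For any fixed open set, each tenant goes to its cheapest open site; total = fixed + service.
{C}: Calder→C 11·21=231, Farrow→C 9·15=135, Orton→C 3·19=57. Service 423; fixed 155; total 578.
{D}: Calder→D 11·21=231, Farrow→D 3·15=45, Orton→D 4·19=76. Service 352; fixed 282; total 634.
{B, C}: Calder→B 4·21=84, Farrow→B 8·15=120, Orton→C 3·19=57. Service 261; fixed 485; total 746.
{A, B, C, D}: service 186 + fixed 1142 = 1328
No other subset beats 578.

Open C only; minimum total cost 578.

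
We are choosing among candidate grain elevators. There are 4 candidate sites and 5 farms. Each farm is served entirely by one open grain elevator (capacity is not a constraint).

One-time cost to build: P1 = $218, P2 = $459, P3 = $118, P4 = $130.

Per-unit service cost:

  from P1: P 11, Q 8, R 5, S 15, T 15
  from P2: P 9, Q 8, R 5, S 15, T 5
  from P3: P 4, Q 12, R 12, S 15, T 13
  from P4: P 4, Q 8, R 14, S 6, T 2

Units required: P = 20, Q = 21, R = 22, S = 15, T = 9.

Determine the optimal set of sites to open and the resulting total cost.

Open P4 only; minimum total cost 794.

For any fixed open set, each farm goes to its cheapest open site; total = fixed + service.
{P4}: P→P4 4·20=80, Q→P4 8·21=168, R→P4 14·22=308, S→P4 6·15=90, T→P4 2·9=18. Service 664; fixed 130; total 794.
{P1, P4}: P→P4 4·20=80, Q→P1 8·21=168, R→P1 5·22=110, S→P4 6·15=90, T→P4 2·9=18. Service 466; fixed 348; total 814.
{P3, P4}: P→P3 4·20=80, Q→P4 8·21=168, R→P3 12·22=264, S→P4 6·15=90, T→P4 2·9=18. Service 620; fixed 248; total 868.
{P1, P2, P3, P4}: service 466 + fixed 925 = 1391
No other subset beats 794.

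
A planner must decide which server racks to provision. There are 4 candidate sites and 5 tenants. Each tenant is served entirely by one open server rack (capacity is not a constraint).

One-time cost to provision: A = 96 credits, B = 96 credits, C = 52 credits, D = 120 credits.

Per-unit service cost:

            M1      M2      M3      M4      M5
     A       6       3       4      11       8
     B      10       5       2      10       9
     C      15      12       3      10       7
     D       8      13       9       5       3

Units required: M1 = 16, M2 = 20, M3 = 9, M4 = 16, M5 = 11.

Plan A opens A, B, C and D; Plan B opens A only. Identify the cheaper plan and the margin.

Plan A: {A, B, C, D}: M1→A 6·16=96, M2→A 3·20=60, M3→B 2·9=18, M4→D 5·16=80, M5→D 3·11=33. Service 287; fixed 364; total 651.
Plan B: {A}: M1→A 6·16=96, M2→A 3·20=60, M3→A 4·9=36, M4→A 11·16=176, M5→A 8·11=88. Service 456; fixed 96; total 552.
Difference: |651 − 552| = 99.

Plan B is cheaper by 99.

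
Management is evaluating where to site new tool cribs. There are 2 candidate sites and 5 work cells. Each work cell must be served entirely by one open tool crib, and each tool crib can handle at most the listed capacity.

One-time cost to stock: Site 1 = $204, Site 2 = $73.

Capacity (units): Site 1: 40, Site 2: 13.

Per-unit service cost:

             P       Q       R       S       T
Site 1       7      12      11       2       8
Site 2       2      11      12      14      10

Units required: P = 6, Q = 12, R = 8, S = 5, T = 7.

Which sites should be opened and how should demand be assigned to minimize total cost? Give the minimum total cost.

Open {Site 1}: P→Site 1 7·6=42, Q→Site 1 12·12=144, R→Site 1 11·8=88, S→Site 1 2·5=10, T→Site 1 8·7=56.
Loads: Site 1 carries 38/40. Service 340; fixed 204; total 544.
Next best feasible plan costs 587.

Minimum total cost: 544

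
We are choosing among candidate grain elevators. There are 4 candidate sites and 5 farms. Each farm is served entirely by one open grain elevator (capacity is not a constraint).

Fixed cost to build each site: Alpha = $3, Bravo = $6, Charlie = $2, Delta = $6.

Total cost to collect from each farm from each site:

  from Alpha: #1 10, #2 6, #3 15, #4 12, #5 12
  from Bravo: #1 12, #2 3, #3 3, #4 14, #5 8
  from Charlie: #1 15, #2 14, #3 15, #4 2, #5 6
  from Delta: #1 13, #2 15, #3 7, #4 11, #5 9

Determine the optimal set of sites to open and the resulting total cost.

For any fixed open set, each farm goes to its cheapest open site; total = fixed + service.
{Bravo, Charlie}: #1→Bravo 12, #2→Bravo 3, #3→Bravo 3, #4→Charlie 2, #5→Charlie 6. Service 26; fixed 8; total 34.
{Alpha, Bravo, Charlie}: service 24 + fixed 11 = 35
{Bravo, Charlie, Delta}: service 26 + fixed 14 = 40
{Alpha, Bravo, Charlie, Delta}: service 24 + fixed 17 = 41
No other subset beats 34.

Open Bravo and Charlie; minimum total cost 34.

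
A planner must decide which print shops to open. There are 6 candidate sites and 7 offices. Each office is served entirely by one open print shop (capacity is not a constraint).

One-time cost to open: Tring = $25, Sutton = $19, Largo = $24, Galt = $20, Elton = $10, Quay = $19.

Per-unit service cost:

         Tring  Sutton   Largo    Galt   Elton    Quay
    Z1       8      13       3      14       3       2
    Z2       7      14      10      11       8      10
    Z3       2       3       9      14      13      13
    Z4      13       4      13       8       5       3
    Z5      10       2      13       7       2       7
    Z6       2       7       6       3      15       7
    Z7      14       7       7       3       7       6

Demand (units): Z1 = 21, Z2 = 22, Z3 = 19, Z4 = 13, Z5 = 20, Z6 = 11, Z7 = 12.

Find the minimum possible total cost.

Minimum total cost: 445

For any fixed open set, each office goes to its cheapest open site; total = fixed + service.
{Tring, Galt, Elton, Quay}: Z1→Quay 2·21=42, Z2→Tring 7·22=154, Z3→Tring 2·19=38, Z4→Quay 3·13=39, Z5→Elton 2·20=40, Z6→Tring 2·11=22, Z7→Galt 3·12=36. Service 371; fixed 74; total 445.
{Tring, Sutton, Galt, Quay}: Z1→Quay 2·21=42, Z2→Tring 7·22=154, Z3→Tring 2·19=38, Z4→Quay 3·13=39, Z5→Sutton 2·20=40, Z6→Tring 2·11=22, Z7→Galt 3·12=36. Service 371; fixed 83; total 454.
{Tring, Elton, Quay}: service 407 + fixed 54 = 461
{Tring, Sutton, Largo, Galt, Elton, Quay}: service 371 + fixed 117 = 488
No other subset beats 445.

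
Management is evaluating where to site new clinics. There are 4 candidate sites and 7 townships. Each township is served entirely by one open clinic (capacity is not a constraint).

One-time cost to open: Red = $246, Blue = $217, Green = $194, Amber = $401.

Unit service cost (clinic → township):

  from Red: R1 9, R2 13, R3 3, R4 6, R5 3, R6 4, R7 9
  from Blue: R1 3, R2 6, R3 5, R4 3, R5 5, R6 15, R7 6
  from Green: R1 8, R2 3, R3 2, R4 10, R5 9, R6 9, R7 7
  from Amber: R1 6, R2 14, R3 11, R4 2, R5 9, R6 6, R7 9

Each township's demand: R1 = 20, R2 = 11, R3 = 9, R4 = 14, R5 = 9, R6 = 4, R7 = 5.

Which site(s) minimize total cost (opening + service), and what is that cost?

Open Blue only; minimum total cost 565.

For any fixed open set, each township goes to its cheapest open site; total = fixed + service.
{Blue}: R1→Blue 3·20=60, R2→Blue 6·11=66, R3→Blue 5·9=45, R4→Blue 3·14=42, R5→Blue 5·9=45, R6→Blue 15·4=60, R7→Blue 6·5=30. Service 348; fixed 217; total 565.
{Blue, Green}: R1→Blue 3·20=60, R2→Green 3·11=33, R3→Green 2·9=18, R4→Blue 3·14=42, R5→Blue 5·9=45, R6→Green 9·4=36, R7→Blue 6·5=30. Service 264; fixed 411; total 675.
{Green}: service 503 + fixed 194 = 697
{Red, Blue, Green, Amber}: R1→Blue 3·20=60, R2→Green 3·11=33, R3→Green 2·9=18, R4→Amber 2·14=28, R5→Red 3·9=27, R6→Red 4·4=16, R7→Blue 6·5=30. Service 212; fixed 1058; total 1270.
No other subset beats 565.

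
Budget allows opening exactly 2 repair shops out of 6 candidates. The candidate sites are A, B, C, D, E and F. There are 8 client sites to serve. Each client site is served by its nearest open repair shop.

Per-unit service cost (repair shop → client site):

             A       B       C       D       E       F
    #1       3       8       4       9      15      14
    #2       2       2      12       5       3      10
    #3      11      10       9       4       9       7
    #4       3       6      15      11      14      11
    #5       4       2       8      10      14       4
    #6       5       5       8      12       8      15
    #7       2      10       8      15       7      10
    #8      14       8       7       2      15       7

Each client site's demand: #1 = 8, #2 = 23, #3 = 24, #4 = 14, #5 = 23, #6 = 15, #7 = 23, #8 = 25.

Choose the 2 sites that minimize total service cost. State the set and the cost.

With exactly 2 open, each client site uses its cheapest among the chosen.
{A, D}: #1→A 3·8=24, #2→A 2·23=46, #3→D 4·24=96, #4→A 3·14=42, #5→A 4·23=92, #6→A 5·15=75, #7→A 2·23=46, #8→D 2·25=50. Service cost 471.
{A, F}: service cost 668
{B, D}: service cost 691
Among all 15 size-2 choices, {A, D} is lowest.

Choose A and D; total service cost 471.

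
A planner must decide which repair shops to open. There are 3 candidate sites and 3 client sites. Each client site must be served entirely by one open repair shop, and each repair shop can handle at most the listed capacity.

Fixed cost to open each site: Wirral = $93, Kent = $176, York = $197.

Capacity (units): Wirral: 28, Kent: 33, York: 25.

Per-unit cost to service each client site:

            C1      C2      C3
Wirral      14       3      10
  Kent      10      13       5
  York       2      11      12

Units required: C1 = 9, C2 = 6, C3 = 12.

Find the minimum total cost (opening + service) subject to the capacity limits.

Minimum total cost: 357

Open {Wirral}: C1→Wirral 14·9=126, C2→Wirral 3·6=18, C3→Wirral 10·12=120.
Loads: Wirral carries 27/28. Service 264; fixed 93; total 357.
Next best feasible plan costs 404.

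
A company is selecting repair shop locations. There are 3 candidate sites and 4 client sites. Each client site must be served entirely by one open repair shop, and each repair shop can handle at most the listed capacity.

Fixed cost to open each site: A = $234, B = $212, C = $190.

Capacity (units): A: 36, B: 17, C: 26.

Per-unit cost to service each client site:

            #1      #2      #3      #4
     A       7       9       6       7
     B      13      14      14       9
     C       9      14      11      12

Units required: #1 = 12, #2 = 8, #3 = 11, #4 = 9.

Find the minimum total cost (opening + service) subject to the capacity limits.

Minimum total cost: 733

Open {A, C}: #1→C 9·12=108, #2→A 9·8=72, #3→A 6·11=66, #4→A 7·9=63.
Loads: A carries 28/36, C carries 12/26. Service 309; fixed 424; total 733.
Next best feasible plan costs 749.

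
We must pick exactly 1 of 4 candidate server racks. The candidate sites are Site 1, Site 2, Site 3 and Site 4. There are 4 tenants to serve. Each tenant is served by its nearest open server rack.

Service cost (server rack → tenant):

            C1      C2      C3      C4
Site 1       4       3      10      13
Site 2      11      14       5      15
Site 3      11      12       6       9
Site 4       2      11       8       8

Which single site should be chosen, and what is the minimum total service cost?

With exactly 1 open, each tenant uses its cheapest among the chosen.
{Site 4}: C1→Site 4 2, C2→Site 4 11, C3→Site 4 8, C4→Site 4 8. Service cost 29.
{Site 1}: service cost 30
{Site 3}: service cost 38
Among all 4 size-1 choices, {Site 4} is lowest.

Choose Site 4 only; total service cost 29.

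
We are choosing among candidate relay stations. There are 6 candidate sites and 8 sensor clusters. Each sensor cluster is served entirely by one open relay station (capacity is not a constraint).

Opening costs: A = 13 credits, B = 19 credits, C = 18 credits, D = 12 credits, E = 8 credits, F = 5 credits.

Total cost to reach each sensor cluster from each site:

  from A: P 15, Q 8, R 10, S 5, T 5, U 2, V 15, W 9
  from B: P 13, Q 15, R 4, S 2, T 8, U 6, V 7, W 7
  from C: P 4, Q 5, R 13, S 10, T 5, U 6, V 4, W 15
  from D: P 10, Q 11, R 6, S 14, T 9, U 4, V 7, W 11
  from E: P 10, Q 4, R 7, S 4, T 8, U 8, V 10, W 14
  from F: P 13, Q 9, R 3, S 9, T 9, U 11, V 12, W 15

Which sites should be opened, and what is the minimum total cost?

For any fixed open set, each sensor cluster goes to its cheapest open site; total = fixed + service.
{A, E}: P→E 10, Q→E 4, R→E 7, S→E 4, T→A 5, U→A 2, V→E 10, W→A 9. Service 51; fixed 21; total 72.
{A, C, F}: P→C 4, Q→C 5, R→F 3, S→A 5, T→A 5, U→A 2, V→C 4, W→A 9. Service 37; fixed 36; total 73.
{A, E, F}: service 47 + fixed 26 = 73
{A, B, C, D, E, F}: service 31 + fixed 75 = 106
No other subset beats 72.

Open A and E; minimum total cost 72.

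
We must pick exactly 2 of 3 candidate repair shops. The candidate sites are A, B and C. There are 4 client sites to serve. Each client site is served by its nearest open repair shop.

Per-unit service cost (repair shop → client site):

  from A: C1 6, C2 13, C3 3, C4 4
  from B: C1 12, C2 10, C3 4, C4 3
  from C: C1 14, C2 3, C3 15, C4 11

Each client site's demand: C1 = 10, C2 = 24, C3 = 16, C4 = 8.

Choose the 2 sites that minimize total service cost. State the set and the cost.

With exactly 2 open, each client site uses its cheapest among the chosen.
{A, C}: C1→A 6·10=60, C2→C 3·24=72, C3→A 3·16=48, C4→A 4·8=32. Service cost 212.
{B, C}: service cost 280
{A, B}: service cost 372
Among all 3 size-2 choices, {A, C} is lowest.

Choose A and C; total service cost 212.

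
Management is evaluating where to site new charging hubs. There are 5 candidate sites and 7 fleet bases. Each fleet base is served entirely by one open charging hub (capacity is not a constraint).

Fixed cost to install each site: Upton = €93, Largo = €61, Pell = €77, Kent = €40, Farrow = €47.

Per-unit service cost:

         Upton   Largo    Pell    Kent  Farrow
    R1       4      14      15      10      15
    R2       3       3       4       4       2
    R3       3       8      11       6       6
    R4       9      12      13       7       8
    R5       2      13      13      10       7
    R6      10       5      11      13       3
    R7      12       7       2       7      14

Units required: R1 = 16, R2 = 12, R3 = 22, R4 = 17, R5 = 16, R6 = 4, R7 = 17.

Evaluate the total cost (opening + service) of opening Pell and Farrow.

Each fleet base is assigned to its cheapest site among the open ones.
{Pell, Farrow}: R1→Pell 15·16=240, R2→Farrow 2·12=24, R3→Farrow 6·22=132, R4→Farrow 8·17=136, R5→Farrow 7·16=112, R6→Farrow 3·4=12, R7→Pell 2·17=34. Service 690; fixed 124; total 814.

Total cost: 814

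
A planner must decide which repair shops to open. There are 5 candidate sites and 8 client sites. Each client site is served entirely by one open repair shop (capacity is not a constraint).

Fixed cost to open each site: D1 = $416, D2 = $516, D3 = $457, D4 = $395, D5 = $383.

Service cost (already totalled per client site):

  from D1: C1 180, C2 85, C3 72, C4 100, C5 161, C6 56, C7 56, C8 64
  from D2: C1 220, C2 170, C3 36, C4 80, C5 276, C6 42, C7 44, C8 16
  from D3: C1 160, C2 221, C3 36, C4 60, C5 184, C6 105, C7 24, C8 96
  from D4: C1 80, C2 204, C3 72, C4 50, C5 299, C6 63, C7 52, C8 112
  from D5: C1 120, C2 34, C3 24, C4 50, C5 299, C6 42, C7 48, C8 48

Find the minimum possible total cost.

For any fixed open set, each client site goes to its cheapest open site; total = fixed + service.
{D5}: C1→D5 120, C2→D5 34, C3→D5 24, C4→D5 50, C5→D5 299, C6→D5 42, C7→D5 48, C8→D5 48. Service 665; fixed 383; total 1048.
{D1}: C1→D1 180, C2→D1 85, C3→D1 72, C4→D1 100, C5→D1 161, C6→D1 56, C7→D1 56, C8→D1 64. Service 774; fixed 416; total 1190.
{D1, D5}: service 527 + fixed 799 = 1326
{D1, D2, D3, D4, D5}: service 431 + fixed 2167 = 2598
No other subset beats 1048.

Minimum total cost: 1048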